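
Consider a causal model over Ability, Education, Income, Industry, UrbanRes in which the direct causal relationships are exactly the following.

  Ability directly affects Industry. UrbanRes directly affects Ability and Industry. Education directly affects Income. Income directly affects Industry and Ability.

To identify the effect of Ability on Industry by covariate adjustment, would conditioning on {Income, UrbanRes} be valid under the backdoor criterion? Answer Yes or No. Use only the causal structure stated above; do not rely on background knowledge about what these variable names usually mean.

Backdoor paths from Ability to Industry (paths whose first edge points into Ability):
  P1: Ability <- UrbanRes -> Industry
  P2: Ability <- Income -> Industry
Condition 1 (no descendant of Ability in the set): holds — descendants of Ability are {Industry}; none are in {Income, UrbanRes}.
Condition 2 (every backdoor path blocked by {Income, UrbanRes}):
  P1: blocked at fork node UrbanRes ∈ conditioning set.
  P2: blocked at fork node Income ∈ conditioning set.
{Income, UrbanRes} satisfies the backdoor criterion.

Yes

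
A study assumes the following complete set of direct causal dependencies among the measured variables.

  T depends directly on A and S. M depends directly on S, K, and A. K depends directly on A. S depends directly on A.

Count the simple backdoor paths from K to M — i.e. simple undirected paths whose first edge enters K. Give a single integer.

3

A backdoor path from K to M is any simple undirected path whose first edge points into K (i.e. leaves K via a parent).
Parents of K: {A}.
Enumerating:
  P1: K <- A -> S -> M
  P2: K <- A -> T <- S -> M
  P3: K <- A -> M
That exhausts the simple backdoor paths. Count: 3.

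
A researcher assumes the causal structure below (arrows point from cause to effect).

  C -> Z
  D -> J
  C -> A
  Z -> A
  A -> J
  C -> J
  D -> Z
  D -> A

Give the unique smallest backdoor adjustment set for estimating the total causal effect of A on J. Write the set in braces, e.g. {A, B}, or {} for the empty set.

{C, D}

Variables eligible for adjustment (non-descendants of A, excluding A and J): {C, D, Z}.
Backdoor paths from A to J:
  P1: A <- C -> Z <- D -> J
  P2: A <- C -> J
  P3: A <- D -> Z <- C -> J
  P4: A <- D -> J
  P5: A <- Z <- C -> J
  P6: A <- Z <- D -> J
The empty set is not sufficient: P2 (A <- C -> J) has no collider blocking it and no conditioned non-collider, so it is open.
Try {C, D}:
  P1: blocked at fork node C ∈ conditioning set.
  P2: blocked at fork node C ∈ conditioning set.
  P3: blocked at fork node D ∈ conditioning set.
  P4: blocked at fork node D ∈ conditioning set.
  P5: blocked at fork node C ∈ conditioning set.
  P6: blocked at fork node D ∈ conditioning set.
{C, D} contains no descendant of A and blocks every backdoor path.
Every element of {C, D} is needed (dropping C leaves P2 open; dropping D leaves P4 open), so no proper subset is valid.
Among all size-2 subsets of the eligible variables, only {C, D} blocks every backdoor path, so it is the unique smallest valid adjustment set.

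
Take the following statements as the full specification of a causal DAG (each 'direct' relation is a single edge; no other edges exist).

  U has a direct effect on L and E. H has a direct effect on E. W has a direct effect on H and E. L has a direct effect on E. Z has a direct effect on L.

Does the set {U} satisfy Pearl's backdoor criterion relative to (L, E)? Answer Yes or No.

Backdoor paths from L to E (paths whose first edge points into L):
  P1: L <- U -> E
Condition 1 (no descendant of L in the set): holds — descendants of L are {E}; none are in {U}.
Condition 2 (every backdoor path blocked by {U}):
  P1: blocked at fork node U ∈ conditioning set.
{U} satisfies the backdoor criterion.

Yes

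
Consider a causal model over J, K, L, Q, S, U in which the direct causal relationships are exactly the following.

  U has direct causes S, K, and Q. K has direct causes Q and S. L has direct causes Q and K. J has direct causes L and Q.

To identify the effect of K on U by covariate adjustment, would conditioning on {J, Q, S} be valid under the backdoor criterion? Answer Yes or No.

Backdoor paths from K to U (paths whose first edge points into K):
  P1: K <- S -> U
  P2: K <- Q -> U
Condition 1 (no descendant of K in the set): FAILS — J is a descendant of K.
Condition 2 (every backdoor path blocked by {J, Q, S}):
  P1: blocked at fork node S ∈ conditioning set.
  P2: blocked at fork node Q ∈ conditioning set.
{J, Q, S} does not satisfy the backdoor criterion.

No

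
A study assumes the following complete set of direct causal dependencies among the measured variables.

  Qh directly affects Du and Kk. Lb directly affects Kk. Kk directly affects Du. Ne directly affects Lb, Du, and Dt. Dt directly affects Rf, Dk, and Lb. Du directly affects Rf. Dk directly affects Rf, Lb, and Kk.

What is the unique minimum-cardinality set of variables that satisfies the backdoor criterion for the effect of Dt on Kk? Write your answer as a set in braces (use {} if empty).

{Ne}

Variables eligible for adjustment (non-descendants of Dt, excluding Dt and Kk): {Ne, Qh}.
Backdoor paths from Dt to Kk:
  P1: Dt <- Ne -> Lb <- Dk -> Kk
  P2: Dt <- Ne -> Lb <- Dk -> Rf <- Du <- Qh -> Kk
  P3: Dt <- Ne -> Lb <- Dk -> Rf <- Du <- Kk
  P4: Dt <- Ne -> Lb -> Kk
  P5: Dt <- Ne -> Du <- Qh -> Kk
  P6: Dt <- Ne -> Du <- Kk
  P7: Dt <- Ne -> Du -> Rf <- Dk -> Lb -> Kk
  P8: Dt <- Ne -> Du -> Rf <- Dk -> Kk
The empty set is not sufficient: P4 (Dt <- Ne -> Lb -> Kk) has no collider blocking it and no conditioned non-collider, so it is open.
Try {Ne}:
  P1: blocked at fork node Ne ∈ conditioning set.
  P2: blocked at fork node Ne ∈ conditioning set.
  P3: blocked at fork node Ne ∈ conditioning set.
  P4: blocked at fork node Ne ∈ conditioning set.
  P5: blocked at fork node Ne ∈ conditioning set.
  P6: blocked at fork node Ne ∈ conditioning set.
  P7: blocked at fork node Ne ∈ conditioning set.
  P8: blocked at fork node Ne ∈ conditioning set.
{Ne} contains no descendant of Dt and blocks every backdoor path.
No other singleton works — e.g. {Qh} leaves P4 open — so {Ne} is the unique smallest valid adjustment set.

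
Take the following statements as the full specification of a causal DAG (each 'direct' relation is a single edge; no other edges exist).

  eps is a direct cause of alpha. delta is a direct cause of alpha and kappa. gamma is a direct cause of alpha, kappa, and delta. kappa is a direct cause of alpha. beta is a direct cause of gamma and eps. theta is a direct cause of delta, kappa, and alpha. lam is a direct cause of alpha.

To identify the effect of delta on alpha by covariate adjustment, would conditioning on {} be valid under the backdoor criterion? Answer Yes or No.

No

Backdoor paths from delta to alpha (paths whose first edge points into delta):
  P1: delta <- gamma <- beta -> eps -> alpha
  P2: delta <- gamma -> kappa <- theta -> alpha
  P3: delta <- gamma -> kappa -> alpha
  P4: delta <- gamma -> alpha
  P5: delta <- theta -> kappa <- gamma <- beta -> eps -> alpha
  P6: delta <- theta -> kappa <- gamma -> alpha
  P7: delta <- theta -> kappa -> alpha
  P8: delta <- theta -> alpha
Condition 1 (no descendant of delta in the set): holds — descendants of delta are {alpha, kappa}; none are in {}.
Condition 2 (every backdoor path blocked by {}):
  P1: open — no interior node is in the conditioning set.
  P2: blocked at collider kappa (neither it nor any descendant is in the conditioning set).
  P3: open — no interior node is in the conditioning set.
  P4: open — no interior node is in the conditioning set.
  P5: blocked at collider kappa (neither it nor any descendant is in the conditioning set).
  P6: blocked at collider kappa (neither it nor any descendant is in the conditioning set).
  P7: open — no interior node is in the conditioning set.
  P8: open — no interior node is in the conditioning set.
{} does not satisfy the backdoor criterion.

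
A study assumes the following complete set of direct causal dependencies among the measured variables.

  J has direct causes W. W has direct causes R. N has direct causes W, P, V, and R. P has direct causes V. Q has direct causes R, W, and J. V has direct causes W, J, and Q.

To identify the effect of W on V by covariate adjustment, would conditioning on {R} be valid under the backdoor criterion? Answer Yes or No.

Yes

Backdoor paths from W to V (paths whose first edge points into W):
  P1: W <- R -> Q <- J -> V
  P2: W <- R -> Q -> V
  P3: W <- R -> N <- V
  P4: W <- R -> N <- P <- V
Condition 1 (no descendant of W in the set): holds — descendants of W are {J, N, P, Q, V}; none are in {R}.
Condition 2 (every backdoor path blocked by {R}):
  P1: blocked at fork node R ∈ conditioning set.
  P2: blocked at fork node R ∈ conditioning set.
  P3: blocked at fork node R ∈ conditioning set.
  P4: blocked at fork node R ∈ conditioning set.
{R} satisfies the backdoor criterion.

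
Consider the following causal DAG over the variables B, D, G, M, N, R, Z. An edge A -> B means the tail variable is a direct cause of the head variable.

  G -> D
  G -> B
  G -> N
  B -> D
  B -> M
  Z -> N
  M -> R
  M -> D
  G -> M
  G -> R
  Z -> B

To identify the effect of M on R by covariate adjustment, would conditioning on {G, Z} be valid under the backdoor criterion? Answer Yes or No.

Backdoor paths from M to R (paths whose first edge points into M):
  P1: M <- G -> R
  P2: M <- B <- G -> R
  P3: M <- B <- Z -> N <- G -> R
  P4: M <- B -> D <- G -> R
Condition 1 (no descendant of M in the set): holds — descendants of M are {D, R}; none are in {G, Z}.
Condition 2 (every backdoor path blocked by {G, Z}):
  P1: blocked at fork node G ∈ conditioning set.
  P2: blocked at fork node G ∈ conditioning set.
  P3: blocked at fork node Z ∈ conditioning set.
  P4: blocked at collider D (neither it nor any descendant is in the conditioning set).
{G, Z} satisfies the backdoor criterion.

Yes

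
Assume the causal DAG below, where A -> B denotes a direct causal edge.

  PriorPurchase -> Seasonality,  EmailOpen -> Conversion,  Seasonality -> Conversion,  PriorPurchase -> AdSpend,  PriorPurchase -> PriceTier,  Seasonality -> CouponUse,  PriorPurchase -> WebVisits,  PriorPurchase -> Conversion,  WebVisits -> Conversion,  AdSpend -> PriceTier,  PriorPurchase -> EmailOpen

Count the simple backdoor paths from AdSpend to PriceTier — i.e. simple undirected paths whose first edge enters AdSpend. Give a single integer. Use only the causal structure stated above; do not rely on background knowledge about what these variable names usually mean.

A backdoor path from AdSpend to PriceTier is any simple undirected path whose first edge points into AdSpend (i.e. leaves AdSpend via a parent).
Parents of AdSpend: {PriorPurchase}.
Enumerating:
  P1: AdSpend <- PriorPurchase -> PriceTier
That exhausts the simple backdoor paths. Count: 1.

1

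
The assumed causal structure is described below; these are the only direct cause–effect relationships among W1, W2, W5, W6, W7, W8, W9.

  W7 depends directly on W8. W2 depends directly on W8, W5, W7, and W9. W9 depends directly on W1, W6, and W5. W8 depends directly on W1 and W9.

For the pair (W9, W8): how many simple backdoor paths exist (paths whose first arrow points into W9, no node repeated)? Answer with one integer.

3

A backdoor path from W9 to W8 is any simple undirected path whose first edge points into W9 (i.e. leaves W9 via a parent).
Parents of W9: {W1, W5, W6}.
Enumerating:
  P1: W9 <- W1 -> W8
  P2: W9 <- W5 -> W2 <- W8
  P3: W9 <- W5 -> W2 <- W7 <- W8
That exhausts the simple backdoor paths. Count: 3.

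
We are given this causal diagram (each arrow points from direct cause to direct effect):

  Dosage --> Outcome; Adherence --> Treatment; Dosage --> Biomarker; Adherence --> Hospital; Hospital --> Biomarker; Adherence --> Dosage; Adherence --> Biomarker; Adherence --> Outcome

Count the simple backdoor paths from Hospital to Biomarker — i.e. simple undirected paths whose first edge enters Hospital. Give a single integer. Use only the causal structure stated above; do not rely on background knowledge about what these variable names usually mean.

3

A backdoor path from Hospital to Biomarker is any simple undirected path whose first edge points into Hospital (i.e. leaves Hospital via a parent).
Parents of Hospital: {Adherence}.
Enumerating:
  P1: Hospital <- Adherence -> Dosage -> Biomarker
  P2: Hospital <- Adherence -> Outcome <- Dosage -> Biomarker
  P3: Hospital <- Adherence -> Biomarker
That exhausts the simple backdoor paths. Count: 3.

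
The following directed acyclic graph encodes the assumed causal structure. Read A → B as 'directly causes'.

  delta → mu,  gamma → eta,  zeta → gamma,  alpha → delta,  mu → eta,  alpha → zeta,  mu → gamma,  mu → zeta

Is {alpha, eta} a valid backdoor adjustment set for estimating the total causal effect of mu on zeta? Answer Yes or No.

Backdoor paths from mu to zeta (paths whose first edge points into mu):
  P1: mu <- delta <- alpha -> zeta
Condition 1 (no descendant of mu in the set): FAILS — eta is a descendant of mu.
Condition 2 (every backdoor path blocked by {alpha, eta}):
  P1: blocked at fork node alpha ∈ conditioning set.
{alpha, eta} does not satisfy the backdoor criterion.

No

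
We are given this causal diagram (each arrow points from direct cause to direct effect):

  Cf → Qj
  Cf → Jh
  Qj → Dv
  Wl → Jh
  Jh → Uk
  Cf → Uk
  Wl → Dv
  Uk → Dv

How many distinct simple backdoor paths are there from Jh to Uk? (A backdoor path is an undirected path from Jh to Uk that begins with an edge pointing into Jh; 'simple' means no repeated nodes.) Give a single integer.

A backdoor path from Jh to Uk is any simple undirected path whose first edge points into Jh (i.e. leaves Jh via a parent).
Parents of Jh: {Cf, Wl}.
Enumerating:
  P1: Jh <- Wl -> Dv <- Uk
  P2: Jh <- Wl -> Dv <- Qj <- Cf -> Uk
  P3: Jh <- Cf -> Uk
  P4: Jh <- Cf -> Qj -> Dv <- Uk
That exhausts the simple backdoor paths. Count: 4.

4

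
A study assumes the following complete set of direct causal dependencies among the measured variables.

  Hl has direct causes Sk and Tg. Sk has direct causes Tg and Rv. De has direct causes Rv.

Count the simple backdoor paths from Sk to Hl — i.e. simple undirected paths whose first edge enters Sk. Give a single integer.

1

A backdoor path from Sk to Hl is any simple undirected path whose first edge points into Sk (i.e. leaves Sk via a parent).
Parents of Sk: {Rv, Tg}.
Enumerating:
  P1: Sk <- Tg -> Hl
That exhausts the simple backdoor paths. Count: 1.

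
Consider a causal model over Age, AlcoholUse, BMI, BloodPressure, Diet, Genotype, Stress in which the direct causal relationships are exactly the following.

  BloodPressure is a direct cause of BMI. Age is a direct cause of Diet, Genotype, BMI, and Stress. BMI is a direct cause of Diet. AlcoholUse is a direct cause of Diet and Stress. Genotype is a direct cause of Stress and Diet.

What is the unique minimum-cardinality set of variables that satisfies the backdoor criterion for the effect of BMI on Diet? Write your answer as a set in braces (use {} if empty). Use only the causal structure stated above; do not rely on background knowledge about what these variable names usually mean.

Variables eligible for adjustment (non-descendants of BMI, excluding BMI and Diet): {Age, AlcoholUse, BloodPressure, Genotype, Stress}.
Backdoor paths from BMI to Diet:
  P1: BMI <- Age -> Genotype -> Stress <- AlcoholUse -> Diet
  P2: BMI <- Age -> Genotype -> Diet
  P3: BMI <- Age -> Stress <- AlcoholUse -> Diet
  P4: BMI <- Age -> Stress <- Genotype -> Diet
  P5: BMI <- Age -> Diet
The empty set is not sufficient: P2 (BMI <- Age -> Genotype -> Diet) has no collider blocking it and no conditioned non-collider, so it is open.
Try {Age}:
  P1: blocked at fork node Age ∈ conditioning set.
  P2: blocked at fork node Age ∈ conditioning set.
  P3: blocked at fork node Age ∈ conditioning set.
  P4: blocked at fork node Age ∈ conditioning set.
  P5: blocked at fork node Age ∈ conditioning set.
{Age} contains no descendant of BMI and blocks every backdoor path.
No other singleton works — e.g. {AlcoholUse} leaves P2 open — so {Age} is the unique smallest valid adjustment set.

{Age}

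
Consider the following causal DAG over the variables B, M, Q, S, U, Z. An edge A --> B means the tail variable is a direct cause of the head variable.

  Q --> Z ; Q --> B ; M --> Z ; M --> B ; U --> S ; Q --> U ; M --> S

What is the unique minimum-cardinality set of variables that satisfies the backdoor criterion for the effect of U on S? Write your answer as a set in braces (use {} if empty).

{}

Variables eligible for adjustment (non-descendants of U, excluding U and S): {B, M, Q, Z}.
Backdoor paths from U to S:
  P1: U <- Q -> Z <- M -> S
  P2: U <- Q -> B <- M -> S
Each backdoor path contains an unconditioned collider, so every path is already blocked with the empty conditioning set:
  P1: blocked at collider Z (neither it nor any descendant is in the conditioning set).
  P2: blocked at collider B (neither it nor any descendant is in the conditioning set).
The empty set is therefore the unique smallest valid set.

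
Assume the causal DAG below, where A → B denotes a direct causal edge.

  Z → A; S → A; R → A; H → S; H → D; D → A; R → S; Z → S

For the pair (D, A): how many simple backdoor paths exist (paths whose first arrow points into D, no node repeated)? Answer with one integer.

A backdoor path from D to A is any simple undirected path whose first edge points into D (i.e. leaves D via a parent).
Parents of D: {H}.
Enumerating:
  P1: D <- H -> S <- R -> A
  P2: D <- H -> S <- Z -> A
  P3: D <- H -> S -> A
That exhausts the simple backdoor paths. Count: 3.

3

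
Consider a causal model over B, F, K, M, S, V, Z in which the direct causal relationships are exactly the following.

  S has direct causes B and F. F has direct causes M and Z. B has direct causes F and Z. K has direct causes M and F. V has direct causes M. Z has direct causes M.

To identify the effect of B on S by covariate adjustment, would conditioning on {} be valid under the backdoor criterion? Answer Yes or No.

Backdoor paths from B to S (paths whose first edge points into B):
  P1: B <- Z <- M -> F -> S
  P2: B <- Z <- M -> K <- F -> S
  P3: B <- Z -> F -> S
  P4: B <- F -> S
Condition 1 (no descendant of B in the set): holds — descendants of B are {S}; none are in {}.
Condition 2 (every backdoor path blocked by {}):
  P1: open — no interior node is in the conditioning set.
  P2: blocked at collider K (neither it nor any descendant is in the conditioning set).
  P3: open — no interior node is in the conditioning set.
  P4: open — no interior node is in the conditioning set.
{} does not satisfy the backdoor criterion.

No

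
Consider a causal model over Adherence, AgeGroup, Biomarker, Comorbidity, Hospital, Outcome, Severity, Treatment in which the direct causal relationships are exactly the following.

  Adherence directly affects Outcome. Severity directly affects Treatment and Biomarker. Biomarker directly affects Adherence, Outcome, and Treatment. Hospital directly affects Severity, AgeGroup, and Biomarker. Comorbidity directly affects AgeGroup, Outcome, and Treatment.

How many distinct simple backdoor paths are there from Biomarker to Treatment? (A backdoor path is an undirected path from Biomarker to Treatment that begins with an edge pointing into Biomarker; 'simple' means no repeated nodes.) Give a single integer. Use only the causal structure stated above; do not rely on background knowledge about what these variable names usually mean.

A backdoor path from Biomarker to Treatment is any simple undirected path whose first edge points into Biomarker (i.e. leaves Biomarker via a parent).
Parents of Biomarker: {Hospital, Severity}.
Enumerating:
  P1: Biomarker <- Hospital -> AgeGroup <- Comorbidity -> Treatment
  P2: Biomarker <- Hospital -> Severity -> Treatment
  P3: Biomarker <- Severity <- Hospital -> AgeGroup <- Comorbidity -> Treatment
  P4: Biomarker <- Severity -> Treatment
That exhausts the simple backdoor paths. Count: 4.

4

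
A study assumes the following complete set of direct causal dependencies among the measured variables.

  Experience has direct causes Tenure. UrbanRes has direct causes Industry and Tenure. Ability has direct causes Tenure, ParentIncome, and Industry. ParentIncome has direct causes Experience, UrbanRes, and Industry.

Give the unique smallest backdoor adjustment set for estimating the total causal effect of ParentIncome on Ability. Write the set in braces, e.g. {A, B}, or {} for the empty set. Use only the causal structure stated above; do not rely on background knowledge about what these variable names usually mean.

{Industry, Tenure}

Variables eligible for adjustment (non-descendants of ParentIncome, excluding ParentIncome and Ability): {Experience, Industry, Tenure, UrbanRes}.
Backdoor paths from ParentIncome to Ability:
  P1: ParentIncome <- Industry -> UrbanRes <- Tenure -> Ability
  P2: ParentIncome <- Industry -> Ability
  P3: ParentIncome <- Experience <- Tenure -> UrbanRes <- Industry -> Ability
  P4: ParentIncome <- Experience <- Tenure -> Ability
  P5: ParentIncome <- UrbanRes <- Tenure -> Ability
  P6: ParentIncome <- UrbanRes <- Industry -> Ability
The empty set is not sufficient: P2 (ParentIncome <- Industry -> Ability) has no collider blocking it and no conditioned non-collider, so it is open.
Try {Industry, Tenure}:
  P1: blocked at fork node Industry ∈ conditioning set.
  P2: blocked at fork node Industry ∈ conditioning set.
  P3: blocked at fork node Tenure ∈ conditioning set.
  P4: blocked at fork node Tenure ∈ conditioning set.
  P5: blocked at fork node Tenure ∈ conditioning set.
  P6: blocked at fork node Industry ∈ conditioning set.
{Industry, Tenure} contains no descendant of ParentIncome and blocks every backdoor path.
Every element of {Industry, Tenure} is needed (dropping Industry leaves P2 open; dropping Tenure leaves P4 open), so no proper subset is valid.
Among all size-2 subsets of the eligible variables, only {Industry, Tenure} blocks every backdoor path, so it is the unique smallest valid adjustment set.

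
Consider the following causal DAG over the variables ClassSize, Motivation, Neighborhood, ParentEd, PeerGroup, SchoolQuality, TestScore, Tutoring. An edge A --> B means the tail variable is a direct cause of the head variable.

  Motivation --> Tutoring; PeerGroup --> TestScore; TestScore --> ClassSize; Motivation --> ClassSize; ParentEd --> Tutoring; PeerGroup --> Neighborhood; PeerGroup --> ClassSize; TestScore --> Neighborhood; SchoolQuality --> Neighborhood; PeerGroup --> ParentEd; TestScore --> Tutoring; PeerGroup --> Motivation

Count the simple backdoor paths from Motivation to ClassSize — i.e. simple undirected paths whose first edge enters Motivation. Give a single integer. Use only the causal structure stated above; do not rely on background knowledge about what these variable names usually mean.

A backdoor path from Motivation to ClassSize is any simple undirected path whose first edge points into Motivation (i.e. leaves Motivation via a parent).
Parents of Motivation: {PeerGroup}.
Enumerating:
  P1: Motivation <- PeerGroup -> ParentEd -> Tutoring <- TestScore -> ClassSize
  P2: Motivation <- PeerGroup -> TestScore -> ClassSize
  P3: Motivation <- PeerGroup -> Neighborhood <- TestScore -> ClassSize
  P4: Motivation <- PeerGroup -> ClassSize
That exhausts the simple backdoor paths. Count: 4.

4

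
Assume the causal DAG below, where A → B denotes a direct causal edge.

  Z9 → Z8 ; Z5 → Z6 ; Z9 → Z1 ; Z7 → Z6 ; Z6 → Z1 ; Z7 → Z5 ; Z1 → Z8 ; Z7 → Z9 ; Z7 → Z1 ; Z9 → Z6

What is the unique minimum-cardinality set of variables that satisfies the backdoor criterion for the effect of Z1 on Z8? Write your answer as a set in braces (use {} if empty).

Variables eligible for adjustment (non-descendants of Z1, excluding Z1 and Z8): {Z5, Z6, Z7, Z9}.
Backdoor paths from Z1 to Z8:
  P1: Z1 <- Z7 -> Z5 -> Z6 <- Z9 -> Z8
  P2: Z1 <- Z7 -> Z9 -> Z8
  P3: Z1 <- Z7 -> Z6 <- Z9 -> Z8
  P4: Z1 <- Z9 -> Z8
  P5: Z1 <- Z6 <- Z7 -> Z9 -> Z8
  P6: Z1 <- Z6 <- Z5 <- Z7 -> Z9 -> Z8
  P7: Z1 <- Z6 <- Z9 -> Z8
The empty set is not sufficient: P2 (Z1 <- Z7 -> Z9 -> Z8) has no collider blocking it and no conditioned non-collider, so it is open.
Try {Z9}:
  P1: blocked at collider Z6 (neither it nor any descendant is in the conditioning set).
  P2: blocked at chain node Z9 ∈ conditioning set.
  P3: blocked at collider Z6 (neither it nor any descendant is in the conditioning set).
  P4: blocked at fork node Z9 ∈ conditioning set.
  P5: blocked at chain node Z9 ∈ conditioning set.
  P6: blocked at chain node Z9 ∈ conditioning set.
  P7: blocked at fork node Z9 ∈ conditioning set.
{Z9} contains no descendant of Z1 and blocks every backdoor path.
No other singleton works — e.g. {Z7} leaves P4 open — so {Z9} is the unique smallest valid adjustment set.

{Z9}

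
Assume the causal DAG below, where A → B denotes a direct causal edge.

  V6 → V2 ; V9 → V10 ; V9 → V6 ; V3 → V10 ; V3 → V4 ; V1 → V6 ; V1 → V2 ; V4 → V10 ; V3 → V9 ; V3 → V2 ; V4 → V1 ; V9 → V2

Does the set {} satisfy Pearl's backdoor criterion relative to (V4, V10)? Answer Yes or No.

Backdoor paths from V4 to V10 (paths whose first edge points into V4):
  P1: V4 <- V3 -> V9 -> V10
  P2: V4 <- V3 -> V10
  P3: V4 <- V3 -> V2 <- V1 -> V6 <- V9 -> V10
  P4: V4 <- V3 -> V2 <- V9 -> V10
  P5: V4 <- V3 -> V2 <- V6 <- V9 -> V10
Condition 1 (no descendant of V4 in the set): holds — descendants of V4 are {V1, V10, V2, V6}; none are in {}.
Condition 2 (every backdoor path blocked by {}):
  P1: open — no interior node is in the conditioning set.
  P2: open — no interior node is in the conditioning set.
  P3: blocked at collider V2 (neither it nor any descendant is in the conditioning set).
  P4: blocked at collider V2 (neither it nor any descendant is in the conditioning set).
  P5: blocked at collider V2 (neither it nor any descendant is in the conditioning set).
{} does not satisfy the backdoor criterion.

No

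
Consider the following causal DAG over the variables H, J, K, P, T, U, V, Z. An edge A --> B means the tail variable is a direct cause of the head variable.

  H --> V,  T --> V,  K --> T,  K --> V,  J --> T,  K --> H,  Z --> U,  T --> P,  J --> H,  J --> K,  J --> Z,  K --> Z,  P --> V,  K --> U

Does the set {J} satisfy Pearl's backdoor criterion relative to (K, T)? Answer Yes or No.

Yes

Backdoor paths from K to T (paths whose first edge points into K):
  P1: K <- J -> T
  P2: K <- J -> H -> V <- T
  P3: K <- J -> H -> V <- P <- T
Condition 1 (no descendant of K in the set): holds — descendants of K are {H, P, T, U, V, Z}; none are in {J}.
Condition 2 (every backdoor path blocked by {J}):
  P1: blocked at fork node J ∈ conditioning set.
  P2: blocked at fork node J ∈ conditioning set.
  P3: blocked at fork node J ∈ conditioning set.
{J} satisfies the backdoor criterion.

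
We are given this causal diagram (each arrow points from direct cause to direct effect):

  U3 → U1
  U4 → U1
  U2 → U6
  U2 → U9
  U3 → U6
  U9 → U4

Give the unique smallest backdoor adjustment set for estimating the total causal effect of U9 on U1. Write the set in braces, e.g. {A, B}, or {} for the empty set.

{}

Variables eligible for adjustment (non-descendants of U9, excluding U9 and U1): {U2, U3, U6}.
Backdoor paths from U9 to U1:
  P1: U9 <- U2 -> U6 <- U3 -> U1
Each backdoor path contains an unconditioned collider, so every path is already blocked with the empty conditioning set:
  P1: blocked at collider U6 (neither it nor any descendant is in the conditioning set).
The empty set is therefore the unique smallest valid set.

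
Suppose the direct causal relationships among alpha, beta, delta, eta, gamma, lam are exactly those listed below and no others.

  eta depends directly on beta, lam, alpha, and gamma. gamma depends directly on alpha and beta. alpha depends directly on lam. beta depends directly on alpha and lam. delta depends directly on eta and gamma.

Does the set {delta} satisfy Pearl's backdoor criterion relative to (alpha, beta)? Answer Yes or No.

No

Backdoor paths from alpha to beta (paths whose first edge points into alpha):
  P1: alpha <- lam -> beta
  P2: alpha <- lam -> eta <- beta
  P3: alpha <- lam -> eta <- gamma <- beta
  P4: alpha <- lam -> eta -> delta <- gamma <- beta
Condition 1 (no descendant of alpha in the set): FAILS — delta is a descendant of alpha.
Condition 2 (every backdoor path blocked by {delta}):
  P1: open — no interior node is in the conditioning set.
  P2: open — collider(s) eta are conditioned on (or have a conditioned descendant) and no non-collider on the path is in the set.
  P3: open — collider(s) eta are conditioned on (or have a conditioned descendant) and no non-collider on the path is in the set.
  P4: open — collider(s) delta are conditioned on (or have a conditioned descendant) and no non-collider on the path is in the set.
{delta} does not satisfy the backdoor criterion.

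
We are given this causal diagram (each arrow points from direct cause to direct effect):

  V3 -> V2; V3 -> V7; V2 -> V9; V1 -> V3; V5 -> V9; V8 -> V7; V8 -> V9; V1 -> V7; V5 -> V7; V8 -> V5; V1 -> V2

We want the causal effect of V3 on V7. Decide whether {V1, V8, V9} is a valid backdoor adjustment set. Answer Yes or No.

No

Backdoor paths from V3 to V7 (paths whose first edge points into V3):
  P1: V3 <- V1 -> V2 -> V9 <- V8 -> V5 -> V7
  P2: V3 <- V1 -> V2 -> V9 <- V8 -> V7
  P3: V3 <- V1 -> V2 -> V9 <- V5 <- V8 -> V7
  P4: V3 <- V1 -> V2 -> V9 <- V5 -> V7
  P5: V3 <- V1 -> V7
Condition 1 (no descendant of V3 in the set): FAILS — V9 is a descendant of V3.
Condition 2 (every backdoor path blocked by {V1, V8, V9}):
  P1: blocked at fork node V1 ∈ conditioning set.
  P2: blocked at fork node V1 ∈ conditioning set.
  P3: blocked at fork node V1 ∈ conditioning set.
  P4: blocked at fork node V1 ∈ conditioning set.
  P5: blocked at fork node V1 ∈ conditioning set.
{V1, V8, V9} does not satisfy the backdoor criterion.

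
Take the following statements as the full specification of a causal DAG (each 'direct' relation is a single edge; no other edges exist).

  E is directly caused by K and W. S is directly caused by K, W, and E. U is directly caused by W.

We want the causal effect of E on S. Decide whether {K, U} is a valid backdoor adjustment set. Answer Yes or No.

Backdoor paths from E to S (paths whose first edge points into E):
  P1: E <- K -> S
  P2: E <- W -> S
Condition 1 (no descendant of E in the set): holds — descendants of E are {S}; none are in {K, U}.
Condition 2 (every backdoor path blocked by {K, U}):
  P1: blocked at fork node K ∈ conditioning set.
  P2: open — no interior node is in the conditioning set.
{K, U} does not satisfy the backdoor criterion.

No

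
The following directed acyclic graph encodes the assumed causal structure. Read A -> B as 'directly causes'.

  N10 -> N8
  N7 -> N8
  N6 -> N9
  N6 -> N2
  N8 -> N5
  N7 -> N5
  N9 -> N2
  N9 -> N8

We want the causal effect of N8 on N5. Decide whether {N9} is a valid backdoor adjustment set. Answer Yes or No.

Backdoor paths from N8 to N5 (paths whose first edge points into N8):
  P1: N8 <- N7 -> N5
Condition 1 (no descendant of N8 in the set): holds — descendants of N8 are {N5}; none are in {N9}.
Condition 2 (every backdoor path blocked by {N9}):
  P1: open — no interior node is in the conditioning set.
{N9} does not satisfy the backdoor criterion.

No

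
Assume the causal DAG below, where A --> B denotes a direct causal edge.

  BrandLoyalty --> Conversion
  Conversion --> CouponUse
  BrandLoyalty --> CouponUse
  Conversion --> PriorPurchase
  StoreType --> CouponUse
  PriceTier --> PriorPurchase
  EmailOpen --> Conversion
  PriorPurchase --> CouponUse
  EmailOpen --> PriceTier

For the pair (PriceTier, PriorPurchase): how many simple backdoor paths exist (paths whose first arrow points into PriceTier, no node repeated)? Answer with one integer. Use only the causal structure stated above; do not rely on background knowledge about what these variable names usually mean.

3

A backdoor path from PriceTier to PriorPurchase is any simple undirected path whose first edge points into PriceTier (i.e. leaves PriceTier via a parent).
Parents of PriceTier: {EmailOpen}.
Enumerating:
  P1: PriceTier <- EmailOpen -> Conversion <- BrandLoyalty -> CouponUse <- PriorPurchase
  P2: PriceTier <- EmailOpen -> Conversion -> PriorPurchase
  P3: PriceTier <- EmailOpen -> Conversion -> CouponUse <- PriorPurchase
That exhausts the simple backdoor paths. Count: 3.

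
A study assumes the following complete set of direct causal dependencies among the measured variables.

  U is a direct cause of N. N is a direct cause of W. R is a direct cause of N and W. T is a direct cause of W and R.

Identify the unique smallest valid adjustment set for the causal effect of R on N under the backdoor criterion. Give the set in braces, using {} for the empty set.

{}

Variables eligible for adjustment (non-descendants of R, excluding R and N): {T, U}.
Backdoor paths from R to N:
  P1: R <- T -> W <- N
Each backdoor path contains an unconditioned collider, so every path is already blocked with the empty conditioning set:
  P1: blocked at collider W (neither it nor any descendant is in the conditioning set).
The empty set is therefore the unique smallest valid set.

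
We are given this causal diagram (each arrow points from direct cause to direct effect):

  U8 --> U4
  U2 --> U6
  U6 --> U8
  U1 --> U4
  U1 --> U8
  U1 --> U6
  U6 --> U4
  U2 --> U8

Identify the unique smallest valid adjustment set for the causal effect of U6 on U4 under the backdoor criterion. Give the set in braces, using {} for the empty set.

{U1, U2}

Variables eligible for adjustment (non-descendants of U6, excluding U6 and U4): {U1, U2}.
Backdoor paths from U6 to U4:
  P1: U6 <- U1 -> U8 -> U4
  P2: U6 <- U1 -> U4
  P3: U6 <- U2 -> U8 <- U1 -> U4
  P4: U6 <- U2 -> U8 -> U4
The empty set is not sufficient: P1 (U6 <- U1 -> U8 -> U4) has no collider blocking it and no conditioned non-collider, so it is open.
Try {U1, U2}:
  P1: blocked at fork node U1 ∈ conditioning set.
  P2: blocked at fork node U1 ∈ conditioning set.
  P3: blocked at fork node U2 ∈ conditioning set.
  P4: blocked at fork node U2 ∈ conditioning set.
{U1, U2} contains no descendant of U6 and blocks every backdoor path.
Every element of {U1, U2} is needed (dropping U1 leaves P1 open; dropping U2 leaves P4 open), so no proper subset is valid.
Among all size-2 subsets of the eligible variables, only {U1, U2} blocks every backdoor path, so it is the unique smallest valid adjustment set.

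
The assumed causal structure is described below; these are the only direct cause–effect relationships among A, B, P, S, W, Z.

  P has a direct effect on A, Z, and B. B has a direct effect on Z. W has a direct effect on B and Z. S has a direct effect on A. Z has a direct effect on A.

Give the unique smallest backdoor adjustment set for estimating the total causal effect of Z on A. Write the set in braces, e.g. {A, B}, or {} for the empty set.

Variables eligible for adjustment (non-descendants of Z, excluding Z and A): {B, P, S, W}.
Backdoor paths from Z to A:
  P1: Z <- W -> B <- P -> A
  P2: Z <- P -> A
  P3: Z <- B <- P -> A
The empty set is not sufficient: P2 (Z <- P -> A) has no collider blocking it and no conditioned non-collider, so it is open.
Try {P}:
  P1: blocked at collider B (neither it nor any descendant is in the conditioning set).
  P2: blocked at fork node P ∈ conditioning set.
  P3: blocked at fork node P ∈ conditioning set.
{P} contains no descendant of Z and blocks every backdoor path.
No other singleton works — e.g. {W} leaves P2 open — so {P} is the unique smallest valid adjustment set.

{P}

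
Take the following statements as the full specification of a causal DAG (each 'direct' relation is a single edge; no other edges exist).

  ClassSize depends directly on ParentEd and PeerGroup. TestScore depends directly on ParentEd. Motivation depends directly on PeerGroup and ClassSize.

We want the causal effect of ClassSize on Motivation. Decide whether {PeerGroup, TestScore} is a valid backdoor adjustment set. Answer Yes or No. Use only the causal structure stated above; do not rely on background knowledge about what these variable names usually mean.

Backdoor paths from ClassSize to Motivation (paths whose first edge points into ClassSize):
  P1: ClassSize <- PeerGroup -> Motivation
Condition 1 (no descendant of ClassSize in the set): holds — descendants of ClassSize are {Motivation}; none are in {PeerGroup, TestScore}.
Condition 2 (every backdoor path blocked by {PeerGroup, TestScore}):
  P1: blocked at fork node PeerGroup ∈ conditioning set.
{PeerGroup, TestScore} satisfies the backdoor criterion.

Yes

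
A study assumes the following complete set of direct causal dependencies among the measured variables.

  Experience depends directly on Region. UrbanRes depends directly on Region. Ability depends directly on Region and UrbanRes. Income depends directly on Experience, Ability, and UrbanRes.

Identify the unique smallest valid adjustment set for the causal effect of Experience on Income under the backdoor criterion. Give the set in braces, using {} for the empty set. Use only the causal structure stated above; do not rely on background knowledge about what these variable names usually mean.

Variables eligible for adjustment (non-descendants of Experience, excluding Experience and Income): {Ability, Region, UrbanRes}.
Backdoor paths from Experience to Income:
  P1: Experience <- Region -> UrbanRes -> Ability -> Income
  P2: Experience <- Region -> UrbanRes -> Income
  P3: Experience <- Region -> Ability <- UrbanRes -> Income
  P4: Experience <- Region -> Ability -> Income
The empty set is not sufficient: P1 (Experience <- Region -> UrbanRes -> Ability -> Income) has no collider blocking it and no conditioned non-collider, so it is open.
Try {Region}:
  P1: blocked at fork node Region ∈ conditioning set.
  P2: blocked at fork node Region ∈ conditioning set.
  P3: blocked at fork node Region ∈ conditioning set.
  P4: blocked at fork node Region ∈ conditioning set.
{Region} contains no descendant of Experience and blocks every backdoor path.
No other singleton works — e.g. {UrbanRes} leaves P4 open — so {Region} is the unique smallest valid adjustment set.

{Region}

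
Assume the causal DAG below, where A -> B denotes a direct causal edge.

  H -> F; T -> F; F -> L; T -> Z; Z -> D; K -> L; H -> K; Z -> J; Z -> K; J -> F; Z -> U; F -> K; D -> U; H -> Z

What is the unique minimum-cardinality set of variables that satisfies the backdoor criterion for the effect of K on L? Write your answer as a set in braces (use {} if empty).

Variables eligible for adjustment (non-descendants of K, excluding K and L): {D, F, H, J, T, U, Z}.
Backdoor paths from K to L:
  P1: K <- H -> Z <- T -> F -> L
  P2: K <- H -> Z -> J -> F -> L
  P3: K <- H -> F -> L
  P4: K <- Z <- H -> F -> L
  P5: K <- Z <- T -> F -> L
  P6: K <- Z -> J -> F -> L
  P7: K <- F -> L
The empty set is not sufficient: P2 (K <- H -> Z -> J -> F -> L) has no collider blocking it and no conditioned non-collider, so it is open.
Try {F}:
  P1: blocked at chain node F ∈ conditioning set.
  P2: blocked at chain node F ∈ conditioning set.
  P3: blocked at chain node F ∈ conditioning set.
  P4: blocked at chain node F ∈ conditioning set.
  P5: blocked at chain node F ∈ conditioning set.
  P6: blocked at chain node F ∈ conditioning set.
  P7: blocked at fork node F ∈ conditioning set.
{F} contains no descendant of K and blocks every backdoor path.
No other singleton works — e.g. {H} leaves P5 open — so {F} is the unique smallest valid adjustment set.

{F}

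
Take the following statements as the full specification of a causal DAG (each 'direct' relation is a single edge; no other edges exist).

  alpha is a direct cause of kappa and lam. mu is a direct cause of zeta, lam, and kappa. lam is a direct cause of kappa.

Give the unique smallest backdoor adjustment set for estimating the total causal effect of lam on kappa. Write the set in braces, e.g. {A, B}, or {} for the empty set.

{alpha, mu}

Variables eligible for adjustment (non-descendants of lam, excluding lam and kappa): {alpha, mu, zeta}.
Backdoor paths from lam to kappa:
  P1: lam <- alpha -> kappa
  P2: lam <- mu -> kappa
The empty set is not sufficient: P1 (lam <- alpha -> kappa) has no collider blocking it and no conditioned non-collider, so it is open.
Try {alpha, mu}:
  P1: blocked at fork node alpha ∈ conditioning set.
  P2: blocked at fork node mu ∈ conditioning set.
{alpha, mu} contains no descendant of lam and blocks every backdoor path.
Every element of {alpha, mu} is needed (dropping alpha leaves P1 open; dropping mu leaves P2 open), so no proper subset is valid.
Among all size-2 subsets of the eligible variables, only {alpha, mu} blocks every backdoor path, so it is the unique smallest valid adjustment set.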